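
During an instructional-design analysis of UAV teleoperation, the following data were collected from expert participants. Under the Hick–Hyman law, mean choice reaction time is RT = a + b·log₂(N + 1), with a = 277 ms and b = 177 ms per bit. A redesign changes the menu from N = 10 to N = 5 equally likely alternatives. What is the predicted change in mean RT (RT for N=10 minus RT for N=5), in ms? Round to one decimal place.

RT(10) = 277 + 177·log₂(11) = 277 + 177·3.4594 = 889.3138 ms.
RT(5) = 277 + 177·log₂(6) = 277 + 177·2.5850 = 734.5450 ms.
Difference = 889.3138 − 734.5450 = 154.7688 ≈ 154.8 ms.

154.8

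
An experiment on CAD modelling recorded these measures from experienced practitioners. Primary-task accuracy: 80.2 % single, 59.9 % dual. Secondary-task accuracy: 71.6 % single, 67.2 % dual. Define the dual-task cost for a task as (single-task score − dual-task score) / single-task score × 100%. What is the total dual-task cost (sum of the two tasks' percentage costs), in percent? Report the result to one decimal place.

31.5

Primary cost = (80.2 − 59.9) / 80.2 × 100% = 25.3117%.
Secondary cost = (71.6 − 67.2) / 71.6 × 100% = 6.1453%.
Total = 25.3117% + 6.1453% = 31.4570% ≈ 31.5%.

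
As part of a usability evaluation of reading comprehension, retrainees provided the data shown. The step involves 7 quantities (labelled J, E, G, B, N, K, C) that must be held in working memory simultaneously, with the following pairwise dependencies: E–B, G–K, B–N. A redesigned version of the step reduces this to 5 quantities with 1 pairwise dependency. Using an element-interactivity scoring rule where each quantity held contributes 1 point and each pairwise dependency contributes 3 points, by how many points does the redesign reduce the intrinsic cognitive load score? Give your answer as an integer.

Original: 7 × 1 + 3 × 3 = 7 + 9 = 16.
Redesigned: 5 × 1 + 1 × 3 = 5 + 3 = 8.
Reduction = 16 − 8 = 8.

8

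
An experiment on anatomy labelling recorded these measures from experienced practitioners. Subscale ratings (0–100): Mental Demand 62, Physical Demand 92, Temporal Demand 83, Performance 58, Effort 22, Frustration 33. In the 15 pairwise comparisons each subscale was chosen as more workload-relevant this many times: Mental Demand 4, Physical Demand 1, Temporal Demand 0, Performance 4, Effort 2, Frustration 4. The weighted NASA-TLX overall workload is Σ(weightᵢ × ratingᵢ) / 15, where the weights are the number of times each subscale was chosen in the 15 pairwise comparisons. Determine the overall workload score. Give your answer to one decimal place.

The tallies are the weights (they sum to 15).
Weighted sum = 4·62 + 1·92 + 0·83 + 4·58 + 2·22 + 4·33
            = 248 + 92 + 0 + 232 + 44 + 132 = 748.
Overall workload = 748 / 15 = 49.8667 ≈ 49.9.

49.9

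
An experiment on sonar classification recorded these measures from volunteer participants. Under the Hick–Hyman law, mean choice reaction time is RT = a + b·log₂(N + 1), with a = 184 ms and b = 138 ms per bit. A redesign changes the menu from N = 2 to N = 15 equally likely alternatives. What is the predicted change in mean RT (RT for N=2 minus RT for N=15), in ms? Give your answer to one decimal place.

-333.3

RT(2) = 184 + 138·log₂(3) = 184 + 138·1.5850 = 402.7300 ms.
RT(15) = 184 + 138·log₂(16) = 184 + 138·4.0000 = 736.0000 ms.
Difference = 402.7300 − 736.0000 = -333.2700 ≈ -333.3 ms.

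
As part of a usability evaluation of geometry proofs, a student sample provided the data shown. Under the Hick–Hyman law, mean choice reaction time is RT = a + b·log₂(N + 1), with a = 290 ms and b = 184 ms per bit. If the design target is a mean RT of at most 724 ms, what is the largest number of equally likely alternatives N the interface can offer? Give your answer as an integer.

4

Set 290 + 184·log₂(N + 1) ≤ 724.
log₂(N + 1) ≤ (724 − 290) / 184 = 2.3587.
N + 1 ≤ 2^2.3587 = 5.1291.
N ≤ 4.1291, so the largest integer N is 4.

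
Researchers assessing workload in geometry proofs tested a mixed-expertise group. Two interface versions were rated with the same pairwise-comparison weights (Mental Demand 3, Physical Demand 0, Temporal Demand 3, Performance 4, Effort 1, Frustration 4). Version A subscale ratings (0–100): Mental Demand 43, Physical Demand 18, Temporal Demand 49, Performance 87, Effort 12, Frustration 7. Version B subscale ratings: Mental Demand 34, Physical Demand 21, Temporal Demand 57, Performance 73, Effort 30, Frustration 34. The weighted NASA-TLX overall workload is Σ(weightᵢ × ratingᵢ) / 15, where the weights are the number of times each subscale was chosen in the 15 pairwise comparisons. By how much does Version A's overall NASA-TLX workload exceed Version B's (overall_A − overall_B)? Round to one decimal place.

Version A weighted sum = 3·43 + 0·18 + 3·49 + 4·87 + 1·12 + 4·7 = 129 + 0 + 147 + 348 + 12 + 28 = 664; overall_A = 664/15 = 44.2667.
Version B weighted sum = 3·34 + 0·21 + 3·57 + 4·73 + 1·30 + 4·34 = 102 + 0 + 171 + 292 + 30 + 136 = 731; overall_B = 731/15 = 48.7333.
Difference = 44.2667 − 48.7333 = -4.4666 ≈ -4.5.

-4.5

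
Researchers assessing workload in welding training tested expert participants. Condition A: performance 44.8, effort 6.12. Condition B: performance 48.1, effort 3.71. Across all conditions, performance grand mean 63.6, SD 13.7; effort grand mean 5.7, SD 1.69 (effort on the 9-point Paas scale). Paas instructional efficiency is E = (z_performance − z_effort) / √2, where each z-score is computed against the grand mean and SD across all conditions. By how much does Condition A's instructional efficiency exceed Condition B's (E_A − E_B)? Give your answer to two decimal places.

-1.18

Condition A: z_P = (44.8 − 63.6)/13.7 = -1.3723; z_E = (6.12 − 5.7)/1.69 = 0.2485; E_A = (-1.3723 − 0.2485)/√2 = -1.1461.
Condition B: z_P = (48.1 − 63.6)/13.7 = -1.1314; z_E = (3.71 − 5.7)/1.69 = -1.1775; E_B = (-1.1314 − (-1.1775))/√2 = 0.0326.
E_A − E_B = -1.1461 − 0.0326 = -1.1787 ≈ -1.18.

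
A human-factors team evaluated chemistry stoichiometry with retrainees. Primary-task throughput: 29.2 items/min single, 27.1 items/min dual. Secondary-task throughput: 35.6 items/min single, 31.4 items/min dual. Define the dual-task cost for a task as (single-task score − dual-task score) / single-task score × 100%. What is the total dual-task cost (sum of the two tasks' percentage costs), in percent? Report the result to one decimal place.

19.0

Primary cost = (29.2 − 27.1) / 29.2 × 100% = 7.1918%.
Secondary cost = (35.6 − 31.4) / 35.6 × 100% = 11.7978%.
Total = 7.1918% + 11.7978% = 18.9896% ≈ 19.0%.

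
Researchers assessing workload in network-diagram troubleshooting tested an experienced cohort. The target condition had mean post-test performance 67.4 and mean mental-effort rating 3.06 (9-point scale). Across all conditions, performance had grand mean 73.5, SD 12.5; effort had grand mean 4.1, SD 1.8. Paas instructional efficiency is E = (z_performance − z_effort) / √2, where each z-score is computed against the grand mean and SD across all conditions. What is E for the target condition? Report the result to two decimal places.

z_performance = (67.4 − 73.5) / 12.5 = -6.1000 / 12.5 = -0.4880.
z_effort = (3.06 − 4.1) / 1.8 = -1.0400 / 1.8 = -0.5778.
z_P − z_E = -0.4880 − (-0.5778) = 0.0898.
E = 0.0898 / √2 = 0.0898 / 1.41421 = 0.0635 ≈ 0.06.

0.06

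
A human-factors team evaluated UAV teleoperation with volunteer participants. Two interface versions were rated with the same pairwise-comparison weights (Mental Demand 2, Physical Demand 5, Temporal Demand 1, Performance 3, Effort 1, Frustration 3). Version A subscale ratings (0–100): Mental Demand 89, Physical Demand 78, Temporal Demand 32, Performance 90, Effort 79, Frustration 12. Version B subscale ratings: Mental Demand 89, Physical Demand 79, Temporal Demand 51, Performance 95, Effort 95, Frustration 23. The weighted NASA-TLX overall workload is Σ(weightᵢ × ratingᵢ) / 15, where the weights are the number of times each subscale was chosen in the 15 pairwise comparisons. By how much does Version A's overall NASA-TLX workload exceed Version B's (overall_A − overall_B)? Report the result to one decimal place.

Version A weighted sum = 2·89 + 5·78 + 1·32 + 3·90 + 1·79 + 3·12 = 178 + 390 + 32 + 270 + 79 + 36 = 985; overall_A = 985/15 = 65.6667.
Version B weighted sum = 2·89 + 5·79 + 1·51 + 3·95 + 1·95 + 3·23 = 178 + 395 + 51 + 285 + 95 + 69 = 1073; overall_B = 1073/15 = 71.5333.
Difference = 65.6667 − 71.5333 = -5.8666 ≈ -5.9.

-5.9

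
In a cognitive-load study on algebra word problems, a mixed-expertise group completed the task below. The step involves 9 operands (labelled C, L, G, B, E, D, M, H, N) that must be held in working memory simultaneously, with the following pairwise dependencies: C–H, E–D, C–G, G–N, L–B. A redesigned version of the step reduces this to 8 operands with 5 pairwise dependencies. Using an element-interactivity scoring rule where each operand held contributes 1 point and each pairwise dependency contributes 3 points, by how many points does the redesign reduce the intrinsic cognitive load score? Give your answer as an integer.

1

Original: 9 × 1 + 5 × 3 = 9 + 15 = 24.
Redesigned: 8 × 1 + 5 × 3 = 8 + 15 = 23.
Reduction = 24 − 23 = 1.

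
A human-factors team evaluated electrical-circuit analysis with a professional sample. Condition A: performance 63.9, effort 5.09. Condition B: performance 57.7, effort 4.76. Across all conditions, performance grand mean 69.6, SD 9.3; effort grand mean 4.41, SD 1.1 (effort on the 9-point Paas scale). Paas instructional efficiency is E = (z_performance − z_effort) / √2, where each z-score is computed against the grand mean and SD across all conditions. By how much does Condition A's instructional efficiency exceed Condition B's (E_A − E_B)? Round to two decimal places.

0.26

Condition A: z_P = (63.9 − 69.6)/9.3 = -0.6129; z_E = (5.09 − 4.41)/1.1 = 0.6182; E_A = (-0.6129 − 0.6182)/√2 = -0.8705.
Condition B: z_P = (57.7 − 69.6)/9.3 = -1.2796; z_E = (4.76 − 4.41)/1.1 = 0.3182; E_B = (-1.2796 − 0.3182)/√2 = -1.1298.
E_A − E_B = -0.8705 − (-1.1298) = 0.2593 ≈ 0.26.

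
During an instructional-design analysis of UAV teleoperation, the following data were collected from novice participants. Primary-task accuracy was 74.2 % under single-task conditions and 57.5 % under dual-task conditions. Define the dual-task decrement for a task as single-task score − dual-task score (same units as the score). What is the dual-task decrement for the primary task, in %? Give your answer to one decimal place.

16.7

Decrement = 74.2 − 57.5 = 16.7000 % ≈ 16.7 %.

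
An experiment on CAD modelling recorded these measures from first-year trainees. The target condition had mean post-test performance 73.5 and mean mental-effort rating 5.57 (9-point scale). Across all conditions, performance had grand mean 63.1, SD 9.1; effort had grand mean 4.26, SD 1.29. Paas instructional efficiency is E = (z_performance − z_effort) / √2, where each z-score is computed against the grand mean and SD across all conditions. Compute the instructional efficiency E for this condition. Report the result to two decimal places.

z_performance = (73.5 − 63.1) / 9.1 = 10.4000 / 9.1 = 1.1429.
z_effort = (5.57 − 4.26) / 1.29 = 1.3100 / 1.29 = 1.0155.
z_P − z_E = 1.1429 − 1.0155 = 0.1274.
E = 0.1274 / √2 = 0.1274 / 1.41421 = 0.0901 ≈ 0.09.

0.09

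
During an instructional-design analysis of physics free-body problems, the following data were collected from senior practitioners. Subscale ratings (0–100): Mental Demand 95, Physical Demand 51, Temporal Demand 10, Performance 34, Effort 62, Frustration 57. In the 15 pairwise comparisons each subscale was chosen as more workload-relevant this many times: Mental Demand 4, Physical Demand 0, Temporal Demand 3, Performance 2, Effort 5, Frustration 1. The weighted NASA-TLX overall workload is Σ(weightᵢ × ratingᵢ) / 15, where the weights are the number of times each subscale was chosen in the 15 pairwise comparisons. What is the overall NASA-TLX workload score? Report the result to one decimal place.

56.3

The tallies are the weights (they sum to 15).
Weighted sum = 4·95 + 0·51 + 3·10 + 2·34 + 5·62 + 1·57
            = 380 + 0 + 30 + 68 + 310 + 57 = 845.
Overall workload = 845 / 15 = 56.3333 ≈ 56.3.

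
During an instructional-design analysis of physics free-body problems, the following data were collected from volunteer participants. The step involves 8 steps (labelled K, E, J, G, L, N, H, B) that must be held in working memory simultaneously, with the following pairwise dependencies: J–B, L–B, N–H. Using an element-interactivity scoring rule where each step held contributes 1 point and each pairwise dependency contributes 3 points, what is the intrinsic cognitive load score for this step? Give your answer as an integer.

17

Count of steps held simultaneously: 8.
Count of pairwise dependencies listed: 3.
Element contribution: 8 × 1 = 8.
Interaction contribution: 3 × 3 = 9.
Intrinsic load = 8 + 9 = 17.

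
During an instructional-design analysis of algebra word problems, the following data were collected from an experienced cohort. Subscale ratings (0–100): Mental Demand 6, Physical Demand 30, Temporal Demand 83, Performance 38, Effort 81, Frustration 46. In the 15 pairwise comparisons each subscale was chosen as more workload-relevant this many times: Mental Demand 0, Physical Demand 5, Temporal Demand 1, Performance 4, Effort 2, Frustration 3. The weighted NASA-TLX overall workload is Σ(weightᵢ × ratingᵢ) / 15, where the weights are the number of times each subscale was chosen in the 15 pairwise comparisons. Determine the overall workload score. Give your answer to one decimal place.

The tallies are the weights (they sum to 15).
Weighted sum = 0·6 + 5·30 + 1·83 + 4·38 + 2·81 + 3·46
            = 0 + 150 + 83 + 152 + 162 + 138 = 685.
Overall workload = 685 / 15 = 45.6667 ≈ 45.7.

45.7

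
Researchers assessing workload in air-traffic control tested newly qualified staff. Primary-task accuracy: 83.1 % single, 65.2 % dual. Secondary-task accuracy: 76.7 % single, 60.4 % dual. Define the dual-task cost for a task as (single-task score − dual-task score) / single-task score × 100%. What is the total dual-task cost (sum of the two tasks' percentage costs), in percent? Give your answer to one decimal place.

42.8

Primary cost = (83.1 − 65.2) / 83.1 × 100% = 21.5403%.
Secondary cost = (76.7 − 60.4) / 76.7 × 100% = 21.2516%.
Total = 21.5403% + 21.2516% = 42.7919% ≈ 42.8%.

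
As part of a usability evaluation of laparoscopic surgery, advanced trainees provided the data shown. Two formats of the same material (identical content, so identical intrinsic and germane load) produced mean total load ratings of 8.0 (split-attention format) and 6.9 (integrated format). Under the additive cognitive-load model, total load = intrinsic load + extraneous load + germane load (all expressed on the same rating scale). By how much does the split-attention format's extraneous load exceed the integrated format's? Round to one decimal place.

1.1

Intrinsic and germane load are equal across formats, so the difference in total load equals the difference in extraneous load.
Extraneous-load difference = 8.0 − 6.9 = 1.1.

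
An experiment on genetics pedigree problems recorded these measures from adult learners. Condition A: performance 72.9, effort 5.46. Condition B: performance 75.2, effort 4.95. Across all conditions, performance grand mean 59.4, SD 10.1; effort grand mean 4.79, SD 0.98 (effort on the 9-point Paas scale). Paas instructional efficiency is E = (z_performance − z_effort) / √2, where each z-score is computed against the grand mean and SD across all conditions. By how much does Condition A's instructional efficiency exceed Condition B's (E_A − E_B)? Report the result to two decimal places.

-0.53

Condition A: z_P = (72.9 − 59.4)/10.1 = 1.3366; z_E = (5.46 − 4.79)/0.98 = 0.6837; E_A = (1.3366 − 0.6837)/√2 = 0.4617.
Condition B: z_P = (75.2 − 59.4)/10.1 = 1.5644; z_E = (4.95 − 4.79)/0.98 = 0.1633; E_B = (1.5644 − 0.1633)/√2 = 0.9907.
E_A − E_B = 0.4617 − 0.9907 = -0.5290 ≈ -0.53.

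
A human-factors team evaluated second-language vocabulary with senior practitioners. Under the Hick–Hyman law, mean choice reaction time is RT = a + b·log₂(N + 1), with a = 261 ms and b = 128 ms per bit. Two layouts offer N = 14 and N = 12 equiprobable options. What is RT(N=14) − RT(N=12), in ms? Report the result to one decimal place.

RT(14) = 261 + 128·log₂(15) = 261 + 128·3.9069 = 761.0832 ms.
RT(12) = 261 + 128·log₂(13) = 261 + 128·3.7004 = 734.6512 ms.
Difference = 761.0832 − 734.6512 = 26.4320 ≈ 26.4 ms.

26.4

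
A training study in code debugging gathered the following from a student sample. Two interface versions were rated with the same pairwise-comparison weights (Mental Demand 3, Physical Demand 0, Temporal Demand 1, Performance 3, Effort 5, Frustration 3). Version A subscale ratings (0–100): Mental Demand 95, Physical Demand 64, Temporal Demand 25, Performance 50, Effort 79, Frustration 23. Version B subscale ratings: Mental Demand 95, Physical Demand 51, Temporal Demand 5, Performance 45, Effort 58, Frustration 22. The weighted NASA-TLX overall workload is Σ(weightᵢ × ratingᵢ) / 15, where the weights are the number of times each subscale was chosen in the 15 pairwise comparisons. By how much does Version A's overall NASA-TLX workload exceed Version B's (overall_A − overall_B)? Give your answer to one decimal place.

Version A weighted sum = 3·95 + 0·64 + 1·25 + 3·50 + 5·79 + 3·23 = 285 + 0 + 25 + 150 + 395 + 69 = 924; overall_A = 924/15 = 61.6000.
Version B weighted sum = 3·95 + 0·51 + 1·5 + 3·45 + 5·58 + 3·22 = 285 + 0 + 5 + 135 + 290 + 66 = 781; overall_B = 781/15 = 52.0667.
Difference = 61.6000 − 52.0667 = 9.5333 ≈ 9.5.

9.5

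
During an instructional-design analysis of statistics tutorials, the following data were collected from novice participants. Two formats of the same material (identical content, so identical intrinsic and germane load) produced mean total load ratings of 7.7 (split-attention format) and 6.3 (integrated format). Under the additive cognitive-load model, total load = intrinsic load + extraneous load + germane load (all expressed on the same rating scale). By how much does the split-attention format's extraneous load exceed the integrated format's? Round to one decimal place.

Intrinsic and germane load are equal across formats, so the difference in total load equals the difference in extraneous load.
Extraneous-load difference = 7.7 − 6.3 = 1.4.

1.4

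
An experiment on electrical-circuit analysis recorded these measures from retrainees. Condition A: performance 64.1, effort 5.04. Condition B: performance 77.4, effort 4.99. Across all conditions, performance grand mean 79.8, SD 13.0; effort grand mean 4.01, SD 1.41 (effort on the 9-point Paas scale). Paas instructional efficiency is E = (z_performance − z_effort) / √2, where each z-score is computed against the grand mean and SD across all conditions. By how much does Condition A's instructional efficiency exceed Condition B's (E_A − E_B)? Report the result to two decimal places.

Condition A: z_P = (64.1 − 79.8)/13.0 = -1.2077; z_E = (5.04 − 4.01)/1.41 = 0.7305; E_A = (-1.2077 − 0.7305)/√2 = -1.3705.
Condition B: z_P = (77.4 − 79.8)/13.0 = -0.1846; z_E = (4.99 − 4.01)/1.41 = 0.6950; E_B = (-0.1846 − 0.6950)/√2 = -0.6220.
E_A − E_B = -1.3705 − (-0.6220) = -0.7485 ≈ -0.75.

-0.75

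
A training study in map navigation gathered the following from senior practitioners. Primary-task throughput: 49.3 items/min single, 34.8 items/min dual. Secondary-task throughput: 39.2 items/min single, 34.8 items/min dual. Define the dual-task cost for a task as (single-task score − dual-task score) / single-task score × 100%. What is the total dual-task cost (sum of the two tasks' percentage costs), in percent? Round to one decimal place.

Primary cost = (49.3 − 34.8) / 49.3 × 100% = 29.4118%.
Secondary cost = (39.2 − 34.8) / 39.2 × 100% = 11.2245%.
Total = 29.4118% + 11.2245% = 40.6363% ≈ 40.6%.

40.6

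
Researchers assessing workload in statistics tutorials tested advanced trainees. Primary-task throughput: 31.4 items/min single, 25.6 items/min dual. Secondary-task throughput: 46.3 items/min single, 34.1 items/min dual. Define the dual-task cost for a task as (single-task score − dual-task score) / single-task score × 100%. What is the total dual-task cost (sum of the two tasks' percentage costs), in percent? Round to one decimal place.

Primary cost = (31.4 − 25.6) / 31.4 × 100% = 18.4713%.
Secondary cost = (46.3 − 34.1) / 46.3 × 100% = 26.3499%.
Total = 18.4713% + 26.3499% = 44.8212% ≈ 44.8%.

44.8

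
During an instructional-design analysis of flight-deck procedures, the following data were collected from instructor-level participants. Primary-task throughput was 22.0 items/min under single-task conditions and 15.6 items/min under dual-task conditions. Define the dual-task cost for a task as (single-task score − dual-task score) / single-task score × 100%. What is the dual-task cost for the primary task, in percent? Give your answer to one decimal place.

Cost = (22.0 − 15.6) / 22.0 × 100%
     = 6.4000 / 22.0 × 100% = 29.0909%.
≈ 29.1%.

29.1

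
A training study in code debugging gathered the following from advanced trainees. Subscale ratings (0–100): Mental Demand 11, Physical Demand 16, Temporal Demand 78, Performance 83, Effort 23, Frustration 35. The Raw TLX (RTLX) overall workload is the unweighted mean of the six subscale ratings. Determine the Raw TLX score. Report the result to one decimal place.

41.0

Sum of ratings = 11 + 16 + 78 + 83 + 23 + 35 = 246.
RTLX = 246 / 6 = 41.0000 ≈ 41.0.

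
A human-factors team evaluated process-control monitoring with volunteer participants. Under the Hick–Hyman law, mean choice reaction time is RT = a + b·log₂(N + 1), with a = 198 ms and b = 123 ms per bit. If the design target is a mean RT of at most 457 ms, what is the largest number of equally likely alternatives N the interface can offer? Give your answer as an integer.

3

Set 198 + 123·log₂(N + 1) ≤ 457.
log₂(N + 1) ≤ (457 − 198) / 123 = 2.1057.
N + 1 ≤ 2^2.1057 = 4.3041.
N ≤ 3.3041, so the largest integer N is 3.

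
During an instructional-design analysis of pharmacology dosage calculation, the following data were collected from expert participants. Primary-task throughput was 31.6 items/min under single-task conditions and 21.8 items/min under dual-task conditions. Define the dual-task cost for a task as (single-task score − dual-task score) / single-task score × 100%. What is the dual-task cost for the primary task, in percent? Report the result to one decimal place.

31.0

Cost = (31.6 − 21.8) / 31.6 × 100%
     = 9.8000 / 31.6 × 100% = 31.0127%.
≈ 31.0%.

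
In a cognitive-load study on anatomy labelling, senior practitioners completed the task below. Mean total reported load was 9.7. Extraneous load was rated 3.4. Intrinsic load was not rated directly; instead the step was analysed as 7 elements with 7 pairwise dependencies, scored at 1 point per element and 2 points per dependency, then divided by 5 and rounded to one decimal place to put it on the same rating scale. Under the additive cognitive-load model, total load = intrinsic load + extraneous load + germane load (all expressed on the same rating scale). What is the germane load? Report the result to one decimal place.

2.1

Intrinsic (element-interactivity): (7 × 1 + 7 × 2) / 5 = 21 / 5 = 4.2000 → 4.2.
germane load = total − intrinsic − extraneous
             = 9.7 − 4.2 − 3.4 = 2.1.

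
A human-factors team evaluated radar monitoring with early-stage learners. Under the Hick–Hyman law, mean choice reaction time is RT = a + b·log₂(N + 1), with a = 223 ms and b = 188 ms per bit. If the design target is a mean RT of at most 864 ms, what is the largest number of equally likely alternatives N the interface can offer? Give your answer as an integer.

9

Set 223 + 188·log₂(N + 1) ≤ 864.
log₂(N + 1) ≤ (864 − 223) / 188 = 3.4096.
N + 1 ≤ 2^3.4096 = 10.6265.
N ≤ 9.6265, so the largest integer N is 9.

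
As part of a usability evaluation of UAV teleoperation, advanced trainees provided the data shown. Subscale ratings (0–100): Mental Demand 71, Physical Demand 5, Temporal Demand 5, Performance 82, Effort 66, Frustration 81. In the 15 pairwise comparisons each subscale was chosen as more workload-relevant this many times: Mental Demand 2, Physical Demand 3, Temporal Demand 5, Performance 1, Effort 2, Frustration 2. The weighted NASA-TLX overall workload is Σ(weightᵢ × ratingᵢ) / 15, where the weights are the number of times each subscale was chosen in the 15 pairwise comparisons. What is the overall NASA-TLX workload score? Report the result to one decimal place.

The tallies are the weights (they sum to 15).
Weighted sum = 2·71 + 3·5 + 5·5 + 1·82 + 2·66 + 2·81
            = 142 + 15 + 25 + 82 + 132 + 162 = 558.
Overall workload = 558 / 15 = 37.2000 ≈ 37.2.

37.2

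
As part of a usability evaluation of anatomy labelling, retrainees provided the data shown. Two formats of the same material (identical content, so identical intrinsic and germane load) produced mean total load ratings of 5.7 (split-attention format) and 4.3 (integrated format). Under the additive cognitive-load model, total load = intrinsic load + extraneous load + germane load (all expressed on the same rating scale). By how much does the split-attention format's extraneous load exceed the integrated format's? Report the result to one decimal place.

1.4

Intrinsic and germane load are equal across formats, so the difference in total load equals the difference in extraneous load.
Extraneous-load difference = 5.7 − 4.3 = 1.4.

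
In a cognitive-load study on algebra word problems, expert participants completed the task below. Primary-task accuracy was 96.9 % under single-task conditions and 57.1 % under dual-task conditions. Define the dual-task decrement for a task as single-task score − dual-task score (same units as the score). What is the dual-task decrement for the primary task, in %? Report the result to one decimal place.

Decrement = 96.9 − 57.1 = 39.8000 % ≈ 39.8 %.

39.8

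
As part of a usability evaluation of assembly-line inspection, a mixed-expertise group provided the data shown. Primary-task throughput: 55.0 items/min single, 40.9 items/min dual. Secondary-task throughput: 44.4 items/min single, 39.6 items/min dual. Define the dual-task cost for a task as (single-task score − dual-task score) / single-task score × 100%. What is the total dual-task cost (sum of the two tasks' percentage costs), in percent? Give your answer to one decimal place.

Primary cost = (55.0 − 40.9) / 55.0 × 100% = 25.6364%.
Secondary cost = (44.4 − 39.6) / 44.4 × 100% = 10.8108%.
Total = 25.6364% + 10.8108% = 36.4472% ≈ 36.4%.

36.4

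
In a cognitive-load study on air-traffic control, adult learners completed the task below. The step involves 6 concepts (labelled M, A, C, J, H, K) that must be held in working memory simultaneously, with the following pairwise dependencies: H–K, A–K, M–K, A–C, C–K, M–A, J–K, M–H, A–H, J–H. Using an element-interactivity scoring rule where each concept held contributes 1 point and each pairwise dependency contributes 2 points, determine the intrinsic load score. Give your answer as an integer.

26

Count of concepts held simultaneously: 6.
Count of pairwise dependencies listed: 10.
Element contribution: 6 × 1 = 6.
Interaction contribution: 10 × 2 = 20.
Intrinsic load = 6 + 20 = 26.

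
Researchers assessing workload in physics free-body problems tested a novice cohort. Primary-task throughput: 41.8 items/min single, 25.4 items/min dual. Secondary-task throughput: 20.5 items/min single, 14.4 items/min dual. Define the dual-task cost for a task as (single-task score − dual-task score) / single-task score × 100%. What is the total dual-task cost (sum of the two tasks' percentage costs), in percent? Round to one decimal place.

Primary cost = (41.8 − 25.4) / 41.8 × 100% = 39.2344%.
Secondary cost = (20.5 − 14.4) / 20.5 × 100% = 29.7561%.
Total = 39.2344% + 29.7561% = 68.9905% ≈ 69.0%.

69.0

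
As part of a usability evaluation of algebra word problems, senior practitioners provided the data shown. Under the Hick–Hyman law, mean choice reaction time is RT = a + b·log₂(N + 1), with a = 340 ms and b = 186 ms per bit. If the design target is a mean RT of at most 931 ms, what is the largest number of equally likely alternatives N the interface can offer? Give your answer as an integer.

8

Set 340 + 186·log₂(N + 1) ≤ 931.
log₂(N + 1) ≤ (931 − 340) / 186 = 3.1774.
N + 1 ≤ 2^3.1774 = 9.0468.
N ≤ 8.0468, so the largest integer N is 8.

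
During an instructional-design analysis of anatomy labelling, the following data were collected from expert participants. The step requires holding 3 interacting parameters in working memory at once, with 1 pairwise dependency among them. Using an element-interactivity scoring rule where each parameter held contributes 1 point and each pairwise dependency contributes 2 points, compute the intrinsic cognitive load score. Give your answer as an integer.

5

Element contribution: 3 × 1 = 3.
Interaction contribution: 1 × 2 = 2.
Intrinsic load = 3 + 2 = 5.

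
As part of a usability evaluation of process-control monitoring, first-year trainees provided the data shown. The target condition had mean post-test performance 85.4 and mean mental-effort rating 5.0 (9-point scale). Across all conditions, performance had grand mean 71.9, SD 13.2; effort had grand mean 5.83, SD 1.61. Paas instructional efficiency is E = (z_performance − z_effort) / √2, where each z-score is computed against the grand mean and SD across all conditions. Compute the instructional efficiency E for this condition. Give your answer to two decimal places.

z_performance = (85.4 − 71.9) / 13.2 = 13.5000 / 13.2 = 1.0227.
z_effort = (5.0 − 5.83) / 1.61 = -0.8300 / 1.61 = -0.5155.
z_P − z_E = 1.0227 − (-0.5155) = 1.5382.
E = 1.5382 / √2 = 1.5382 / 1.41421 = 1.0877 ≈ 1.09.

1.09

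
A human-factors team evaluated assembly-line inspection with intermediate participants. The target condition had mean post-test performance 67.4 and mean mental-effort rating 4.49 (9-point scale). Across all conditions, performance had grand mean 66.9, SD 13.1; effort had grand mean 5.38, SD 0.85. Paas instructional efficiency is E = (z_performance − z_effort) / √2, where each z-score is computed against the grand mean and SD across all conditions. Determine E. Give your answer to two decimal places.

0.77

z_performance = (67.4 − 66.9) / 13.1 = 0.5000 / 13.1 = 0.0382.
z_effort = (4.49 − 5.38) / 0.85 = -0.8900 / 0.85 = -1.0471.
z_P − z_E = 0.0382 − (-1.0471) = 1.0853.
E = 1.0853 / √2 = 1.0853 / 1.41421 = 0.7674 ≈ 0.77.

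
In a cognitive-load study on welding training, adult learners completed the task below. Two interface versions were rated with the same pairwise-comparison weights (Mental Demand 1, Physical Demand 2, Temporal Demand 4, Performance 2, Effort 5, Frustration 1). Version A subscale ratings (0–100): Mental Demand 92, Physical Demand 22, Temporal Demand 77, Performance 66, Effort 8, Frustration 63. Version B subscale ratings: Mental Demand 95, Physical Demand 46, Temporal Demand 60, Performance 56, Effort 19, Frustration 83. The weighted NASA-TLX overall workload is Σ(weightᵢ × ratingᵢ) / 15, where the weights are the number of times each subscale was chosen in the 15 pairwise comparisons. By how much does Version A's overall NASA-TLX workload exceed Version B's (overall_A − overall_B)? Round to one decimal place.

-2.5

Version A weighted sum = 1·92 + 2·22 + 4·77 + 2·66 + 5·8 + 1·63 = 92 + 44 + 308 + 132 + 40 + 63 = 679; overall_A = 679/15 = 45.2667.
Version B weighted sum = 1·95 + 2·46 + 4·60 + 2·56 + 5·19 + 1·83 = 95 + 92 + 240 + 112 + 95 + 83 = 717; overall_B = 717/15 = 47.8000.
Difference = 45.2667 − 47.8000 = -2.5333 ≈ -2.5.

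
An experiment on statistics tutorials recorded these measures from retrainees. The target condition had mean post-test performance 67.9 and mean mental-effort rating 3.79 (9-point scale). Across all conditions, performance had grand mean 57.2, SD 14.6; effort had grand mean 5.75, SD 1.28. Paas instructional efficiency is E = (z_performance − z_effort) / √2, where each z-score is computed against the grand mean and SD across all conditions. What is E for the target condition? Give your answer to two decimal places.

z_performance = (67.9 − 57.2) / 14.6 = 10.7000 / 14.6 = 0.7329.
z_effort = (3.79 − 5.75) / 1.28 = -1.9600 / 1.28 = -1.5312.
z_P − z_E = 0.7329 − (-1.5312) = 2.2641.
E = 2.2641 / √2 = 2.2641 / 1.41421 = 1.6010 ≈ 1.60.

1.60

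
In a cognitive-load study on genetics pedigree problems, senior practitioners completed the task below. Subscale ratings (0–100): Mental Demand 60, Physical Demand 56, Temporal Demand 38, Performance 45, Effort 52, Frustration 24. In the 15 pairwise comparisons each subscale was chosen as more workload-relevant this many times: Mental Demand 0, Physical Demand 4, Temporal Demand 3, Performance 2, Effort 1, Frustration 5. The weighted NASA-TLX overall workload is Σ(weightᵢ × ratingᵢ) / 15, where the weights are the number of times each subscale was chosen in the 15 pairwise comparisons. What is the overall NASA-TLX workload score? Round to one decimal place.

40.0

The tallies are the weights (they sum to 15).
Weighted sum = 0·60 + 4·56 + 3·38 + 2·45 + 1·52 + 5·24
            = 0 + 224 + 114 + 90 + 52 + 120 = 600.
Overall workload = 600 / 15 = 40.0000 ≈ 40.0.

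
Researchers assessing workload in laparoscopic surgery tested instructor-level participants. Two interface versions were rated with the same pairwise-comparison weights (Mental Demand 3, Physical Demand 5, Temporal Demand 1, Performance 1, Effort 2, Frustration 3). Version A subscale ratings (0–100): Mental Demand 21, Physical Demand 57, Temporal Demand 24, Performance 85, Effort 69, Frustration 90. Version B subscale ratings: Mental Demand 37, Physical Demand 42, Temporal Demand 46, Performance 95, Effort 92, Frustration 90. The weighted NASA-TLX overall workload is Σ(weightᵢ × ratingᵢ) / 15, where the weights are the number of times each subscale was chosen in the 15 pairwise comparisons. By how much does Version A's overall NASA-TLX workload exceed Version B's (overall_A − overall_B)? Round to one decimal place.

-3.4

Version A weighted sum = 3·21 + 5·57 + 1·24 + 1·85 + 2·69 + 3·90 = 63 + 285 + 24 + 85 + 138 + 270 = 865; overall_A = 865/15 = 57.6667.
Version B weighted sum = 3·37 + 5·42 + 1·46 + 1·95 + 2·92 + 3·90 = 111 + 210 + 46 + 95 + 184 + 270 = 916; overall_B = 916/15 = 61.0667.
Difference = 57.6667 − 61.0667 = -3.4000 ≈ -3.4.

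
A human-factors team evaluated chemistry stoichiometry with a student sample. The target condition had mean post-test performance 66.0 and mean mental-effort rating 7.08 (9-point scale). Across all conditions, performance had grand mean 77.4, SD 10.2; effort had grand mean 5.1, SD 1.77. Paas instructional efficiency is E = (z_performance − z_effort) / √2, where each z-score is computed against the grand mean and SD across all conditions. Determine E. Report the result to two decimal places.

-1.58

z_performance = (66.0 − 77.4) / 10.2 = -11.4000 / 10.2 = -1.1176.
z_effort = (7.08 − 5.1) / 1.77 = 1.9800 / 1.77 = 1.1186.
z_P − z_E = -1.1176 − 1.1186 = -2.2362.
E = -2.2362 / √2 = -2.2362 / 1.41421 = -1.5812 ≈ -1.58.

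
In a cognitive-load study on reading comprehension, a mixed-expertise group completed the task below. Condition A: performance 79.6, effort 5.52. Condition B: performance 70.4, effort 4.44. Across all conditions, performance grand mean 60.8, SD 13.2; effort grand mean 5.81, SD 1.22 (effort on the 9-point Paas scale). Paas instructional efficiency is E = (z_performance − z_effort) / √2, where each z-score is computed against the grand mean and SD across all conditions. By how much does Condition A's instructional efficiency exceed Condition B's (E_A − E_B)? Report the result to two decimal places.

-0.13

Condition A: z_P = (79.6 − 60.8)/13.2 = 1.4242; z_E = (5.52 − 5.81)/1.22 = -0.2377; E_A = (1.4242 − (-0.2377))/√2 = 1.1751.
Condition B: z_P = (70.4 − 60.8)/13.2 = 0.7273; z_E = (4.44 − 5.81)/1.22 = -1.1230; E_B = (0.7273 − (-1.1230))/√2 = 1.3084.
E_A − E_B = 1.1751 − 1.3084 = -0.1333 ≈ -0.13.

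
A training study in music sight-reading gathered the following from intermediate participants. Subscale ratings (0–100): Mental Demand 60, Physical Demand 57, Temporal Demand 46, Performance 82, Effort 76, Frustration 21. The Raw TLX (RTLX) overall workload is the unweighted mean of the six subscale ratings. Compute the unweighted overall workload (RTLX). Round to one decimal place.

57.0

Sum of ratings = 60 + 57 + 46 + 82 + 76 + 21 = 342.
RTLX = 342 / 6 = 57.0000 ≈ 57.0.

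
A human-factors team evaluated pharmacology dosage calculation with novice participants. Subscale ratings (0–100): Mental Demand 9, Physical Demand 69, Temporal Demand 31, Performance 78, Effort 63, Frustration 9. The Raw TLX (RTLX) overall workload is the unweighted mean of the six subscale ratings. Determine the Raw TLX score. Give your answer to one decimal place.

43.2

Sum of ratings = 9 + 69 + 31 + 78 + 63 + 9 = 259.
RTLX = 259 / 6 = 43.1667 ≈ 43.2.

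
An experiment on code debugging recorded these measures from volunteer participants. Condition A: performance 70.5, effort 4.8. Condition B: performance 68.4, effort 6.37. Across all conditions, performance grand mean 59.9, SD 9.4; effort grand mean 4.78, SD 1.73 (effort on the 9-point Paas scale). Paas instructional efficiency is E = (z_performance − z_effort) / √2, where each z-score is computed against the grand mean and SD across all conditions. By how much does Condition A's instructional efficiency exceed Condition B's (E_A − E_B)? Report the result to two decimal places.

Condition A: z_P = (70.5 − 59.9)/9.4 = 1.1277; z_E = (4.8 − 4.78)/1.73 = 0.0116; E_A = (1.1277 − 0.0116)/√2 = 0.7892.
Condition B: z_P = (68.4 − 59.9)/9.4 = 0.9043; z_E = (6.37 − 4.78)/1.73 = 0.9191; E_B = (0.9043 − 0.9191)/√2 = -0.0105.
E_A − E_B = 0.7892 − (-0.0105) = 0.7997 ≈ 0.80.

0.80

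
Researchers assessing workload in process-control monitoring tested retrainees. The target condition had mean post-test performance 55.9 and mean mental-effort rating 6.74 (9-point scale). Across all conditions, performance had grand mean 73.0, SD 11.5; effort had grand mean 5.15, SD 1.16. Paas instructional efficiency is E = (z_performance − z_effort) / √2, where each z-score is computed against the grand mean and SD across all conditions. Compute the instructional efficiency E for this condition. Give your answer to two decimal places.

-2.02

z_performance = (55.9 − 73.0) / 11.5 = -17.1000 / 11.5 = -1.4870.
z_effort = (6.74 − 5.15) / 1.16 = 1.5900 / 1.16 = 1.3707.
z_P − z_E = -1.4870 − 1.3707 = -2.8577.
E = -2.8577 / √2 = -2.8577 / 1.41421 = -2.0207 ≈ -2.02.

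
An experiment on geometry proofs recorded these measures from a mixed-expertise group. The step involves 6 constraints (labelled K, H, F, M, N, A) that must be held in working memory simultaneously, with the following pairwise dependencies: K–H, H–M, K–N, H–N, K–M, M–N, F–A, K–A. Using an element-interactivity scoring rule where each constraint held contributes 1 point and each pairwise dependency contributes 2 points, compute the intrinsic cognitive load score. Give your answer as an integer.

Count of constraints held simultaneously: 6.
Count of pairwise dependencies listed: 8.
Element contribution: 6 × 1 = 6.
Interaction contribution: 8 × 2 = 16.
Intrinsic load = 6 + 16 = 22.

22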